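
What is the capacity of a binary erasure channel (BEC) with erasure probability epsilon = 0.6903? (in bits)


C = 1 - epsilon = 1 - 0.6903 = 0.3097

0.3097 bits


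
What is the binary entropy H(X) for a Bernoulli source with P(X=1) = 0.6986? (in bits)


H = -p*log2(p) - (1-p)*log2(1-p). -0.6986*log2(0.6986) = 0.361499; -0.3014*log2(0.3014) = 0.521497. H = 0.361499 + 0.521497 = 0.883

0.883 bits


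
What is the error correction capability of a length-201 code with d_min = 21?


Correction capability = floor((d-1)/2) = floor((21-1)/2) = 10

10 errors


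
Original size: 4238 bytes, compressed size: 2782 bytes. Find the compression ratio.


Ratio = original / compressed = 4238 / 2782 = 1.5234

1.5234


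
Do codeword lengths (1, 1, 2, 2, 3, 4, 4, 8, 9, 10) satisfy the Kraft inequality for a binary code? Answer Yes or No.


Kraft sum = sum(2^(-l_i)) = 1.7568, need <= 1. Result: violated (a binary prefix-free code with these lengths cannot exist)

No


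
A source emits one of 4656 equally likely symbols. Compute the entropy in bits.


H = log2(n) = log2(4656) = 12.1849

12.1849 bits


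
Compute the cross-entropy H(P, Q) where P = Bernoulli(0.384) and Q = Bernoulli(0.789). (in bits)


H(P,Q) = -p*log2(q) - (1-p)*log2(1-q). -0.384*log2(0.789) = 0.131291; -0.616*log2(0.211) = 1.382726. H(P,Q) = 0.131291 + 1.382726 = 1.514

1.514 bits


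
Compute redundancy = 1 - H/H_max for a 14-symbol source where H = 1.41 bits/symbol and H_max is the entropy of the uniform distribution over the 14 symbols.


H_max = log2(K) = log2(14) = 3.8074 bits/symbol. Redundancy = 1 - H/H_max = 1 - 1.41/3.8074 = 1 - 0.3703 = 0.6297

0.6297


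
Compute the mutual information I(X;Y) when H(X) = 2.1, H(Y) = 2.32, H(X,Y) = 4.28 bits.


I(X;Y) = H(X) + H(Y) - H(X,Y) = 2.1 + 2.32 - 4.28 = 0.14

0.14 bits


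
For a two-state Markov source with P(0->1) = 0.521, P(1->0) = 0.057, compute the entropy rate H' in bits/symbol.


Stationary distribution: pi_0 = p10/(p01+p10) = 0.0986, pi_1 = 0.9014. Entropy rate H' = pi_0*H(p01) + pi_1*H(p10) = 0.0986*0.9987 + 0.9014*0.3154 = 0.3828

0.3828 bits/symbol


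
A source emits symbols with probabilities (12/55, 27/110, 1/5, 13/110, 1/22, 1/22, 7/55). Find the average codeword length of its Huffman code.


Huffman construction (repeatedly merge the two least-probable nodes; each merge adds 1 bit to every symbol beneath it): 1/22 + 1/22 = 1/11; 1/11 + 13/110 = 23/110; 7/55 + 1/5 = 18/55; 23/110 + 12/55 = 47/110; 27/110 + 18/55 = 63/110; 47/110 + 63/110 = 1. Resulting codeword lengths (in the order the probabilities were given): (2, 2, 3, 3, 4, 4, 3). L_avg = sum(p_i * l_i) = 12/55*2 + 27/110*2 + 1/5*3 + 13/110*3 + 1/22*4 + 1/22*4 + 7/55*3 = 289/110 = 2.6273

2.6273 bits


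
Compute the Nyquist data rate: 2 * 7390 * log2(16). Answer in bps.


Rate = 2 * B * log2(M) = 2 * 7390 * 4.0 = 59120.0

59120.0 bps


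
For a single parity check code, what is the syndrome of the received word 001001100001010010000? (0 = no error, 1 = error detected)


Syndrome = XOR of all bits = 0 XOR 0 XOR 1 XOR 0 XOR 0 XOR 1 XOR 1 XOR 0 XOR 0 XOR 0 XOR 0 XOR 1 XOR 0 XOR 1 XOR 0 XOR 0 XOR 1 XOR 0 XOR 0 XOR 0 XOR 0 = 0

0


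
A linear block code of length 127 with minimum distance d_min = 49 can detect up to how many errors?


Detection capability = d_min - 1 = 49 - 1 = 48

48 errors


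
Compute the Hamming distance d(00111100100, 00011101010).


Count differing positions: . . ^ . . . . ^ ^ ^ . = 4 differences

4


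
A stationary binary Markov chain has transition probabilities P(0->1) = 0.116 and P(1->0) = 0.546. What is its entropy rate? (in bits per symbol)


Stationary distribution: pi_0 = p10/(p01+p10) = 0.8248, pi_1 = 0.1752. Entropy rate H' = pi_0*H(p01) + pi_1*H(p10) = 0.8248*0.5178 + 0.1752*0.9939 = 0.6012

0.6012 bits/symbol


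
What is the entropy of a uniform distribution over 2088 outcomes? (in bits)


H = log2(n) = log2(2088) = 11.0279

11.0279 bits


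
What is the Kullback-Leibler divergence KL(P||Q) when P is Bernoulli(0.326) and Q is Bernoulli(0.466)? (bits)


KL = p*log2(p/q) + (1-p)*log2((1-p)/(1-q)) = 0.326*log2(0.326/0.466) + 0.674*log2(0.674/0.534) = 0.0584

0.0584 bits


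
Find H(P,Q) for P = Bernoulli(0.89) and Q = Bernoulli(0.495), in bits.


H(P,Q) = -p*log2(q) - (1-p)*log2(1-q). -0.89*log2(0.495) = 0.902905; -0.11*log2(0.505) = 0.108421. H(P,Q) = 0.902905 + 0.108421 = 1.0113

1.0113 bits


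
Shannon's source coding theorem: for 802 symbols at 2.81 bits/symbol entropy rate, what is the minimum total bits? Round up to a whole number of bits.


Minimum bits >= n * H = 802 * 2.81 = 2253.62, rounded up to a whole number of bits = 2254

2254 bits


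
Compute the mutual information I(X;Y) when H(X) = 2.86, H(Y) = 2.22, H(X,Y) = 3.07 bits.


I(X;Y) = H(X) + H(Y) - H(X,Y) = 2.86 + 2.22 - 3.07 = 2.01

2.01 bits


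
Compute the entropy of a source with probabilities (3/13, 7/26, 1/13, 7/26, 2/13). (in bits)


H = -sum(p_i * log2(p_i)). Terms: -(3/13)*log2(3/13) = 0.488187; -(7/26)*log2(7/26) = 0.509677; -(1/13)*log2(1/13) = 0.284649; -(7/26)*log2(7/26) = 0.509677; -(2/13)*log2(2/13) = 0.415452. H = 0.488187 + 0.509677 + 0.284649 + 0.509677 + 0.415452 = 2.2076

2.2076 bits


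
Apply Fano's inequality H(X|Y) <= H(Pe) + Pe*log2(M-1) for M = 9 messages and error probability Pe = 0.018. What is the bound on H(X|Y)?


H(Pe) = -Pe*log2(Pe) - (1-Pe)*log2(1-Pe) = -0.018*log2(0.018) - 0.982*log2(0.982) = 0.104325 + 0.025733 = 0.1301. Pe*log2(M-1) = 0.018*log2(8) = 0.054000. Bound = H(Pe) + Pe*log2(M-1) = 0.104325 + 0.025733 + 0.054000 = 0.1841

0.1841 bits


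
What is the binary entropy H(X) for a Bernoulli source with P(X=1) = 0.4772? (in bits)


H = -p*log2(p) - (1-p)*log2(1-p). -0.4772*log2(0.4772) = 0.509332; -0.5228*log2(0.5228) = 0.489168. H = 0.509332 + 0.489168 = 0.9985

0.9985 bits


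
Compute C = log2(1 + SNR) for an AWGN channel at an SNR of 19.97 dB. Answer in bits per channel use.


SNR_linear = 10^(19.97/10) = 99.3116; C = log2(1 + SNR_linear) = log2(1 + 99.3116) = 6.6483

6.6483 bits/channel use


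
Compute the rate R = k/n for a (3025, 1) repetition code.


Rate = k/n = 1/3025

1/3025


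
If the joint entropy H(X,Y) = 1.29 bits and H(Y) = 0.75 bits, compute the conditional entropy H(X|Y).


H(X|Y) = H(X,Y) - H(Y) = 1.29 - 0.75 = 0.54

0.54 bits


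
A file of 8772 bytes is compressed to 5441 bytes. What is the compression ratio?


Ratio = original / compressed = 8772 / 5441 = 1.6122

1.6122


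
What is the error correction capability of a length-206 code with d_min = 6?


Correction capability = floor((d-1)/2) = floor((6-1)/2) = 2

2 errors


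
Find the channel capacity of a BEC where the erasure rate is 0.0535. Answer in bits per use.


C = 1 - epsilon = 1 - 0.0535 = 0.9465

0.9465 bits


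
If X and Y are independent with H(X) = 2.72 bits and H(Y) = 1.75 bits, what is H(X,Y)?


For independent variables, H(X,Y) = H(X) + H(Y) = 2.72 + 1.75 = 4.47

4.47 bits


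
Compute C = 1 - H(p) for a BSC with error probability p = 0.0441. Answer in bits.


H(p) = -p*log2(p) - (1-p)*log2(1-p) = -0.0441*log2(0.0441) - 0.9559*log2(0.9559) = 0.198586 + 0.062199 = 0.2608. C = 1 - H(p) = 1 - 0.2608 = 0.7392

0.7392 bits


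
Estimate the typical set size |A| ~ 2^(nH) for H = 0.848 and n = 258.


log2|A_typical| = nH = 258 * 0.848 = 218.784, so |A_typical| ~ 2^218.784 = 7.253e+65

7.253e+65


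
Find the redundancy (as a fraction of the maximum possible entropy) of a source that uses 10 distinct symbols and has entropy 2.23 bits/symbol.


H_max = log2(K) = log2(10) = 3.3219 bits/symbol. Redundancy = 1 - H/H_max = 1 - 2.23/3.3219 = 1 - 0.6713 = 0.3287

0.3287


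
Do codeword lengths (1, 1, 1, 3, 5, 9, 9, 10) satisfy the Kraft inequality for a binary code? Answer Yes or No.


Kraft sum = sum(2^(-l_i)) = 1.6611, need <= 1. Result: violated (a binary prefix-free code with these lengths cannot exist)

No


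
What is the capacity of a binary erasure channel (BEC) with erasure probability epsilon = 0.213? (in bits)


C = 1 - epsilon = 1 - 0.213 = 0.787

0.787 bits


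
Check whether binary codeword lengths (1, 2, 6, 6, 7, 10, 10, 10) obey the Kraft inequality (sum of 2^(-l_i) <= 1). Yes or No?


Kraft sum = sum(2^(-l_i)) = 0.792, need <= 1. Result: satisfied (a binary prefix-free code with these lengths exists)

Yes


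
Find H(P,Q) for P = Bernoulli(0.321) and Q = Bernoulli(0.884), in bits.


H(P,Q) = -p*log2(q) - (1-p)*log2(1-q). -0.321*log2(0.884) = 0.057100; -0.679*log2(0.116) = 2.110198. H(P,Q) = 0.057100 + 2.110198 = 2.1673

2.1673 bits


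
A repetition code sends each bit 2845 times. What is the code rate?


Rate = k/n = 1/2845

1/2845


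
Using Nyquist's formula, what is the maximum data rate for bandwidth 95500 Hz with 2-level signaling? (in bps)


Rate = 2 * B * log2(M) = 2 * 95500 * 1.0 = 191000.0

191000.0 bps


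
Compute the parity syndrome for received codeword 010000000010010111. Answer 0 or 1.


Syndrome = XOR of all bits = 0 XOR 1 XOR 0 XOR 0 XOR 0 XOR 0 XOR 0 XOR 0 XOR 0 XOR 0 XOR 1 XOR 0 XOR 0 XOR 1 XOR 0 XOR 1 XOR 1 XOR 1 = 0

0


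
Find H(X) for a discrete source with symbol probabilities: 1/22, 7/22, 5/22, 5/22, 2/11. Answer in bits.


H = -sum(p_i * log2(p_i)). Terms: -(1/22)*log2(1/22) = 0.202701; -(7/22)*log2(7/22) = 0.525661; -(5/22)*log2(5/22) = 0.485796; -(5/22)*log2(5/22) = 0.485796; -(2/11)*log2(2/11) = 0.447169. H = 0.202701 + 0.525661 + 0.485796 + 0.485796 + 0.447169 = 2.1471

2.1471 bits


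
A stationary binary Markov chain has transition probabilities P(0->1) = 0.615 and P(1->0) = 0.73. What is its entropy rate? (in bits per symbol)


Stationary distribution: pi_0 = p10/(p01+p10) = 0.5428, pi_1 = 0.4572. Entropy rate H' = pi_0*H(p01) + pi_1*H(p10) = 0.5428*0.9615 + 0.4572*0.8415 = 0.9066

0.9066 bits/symbol


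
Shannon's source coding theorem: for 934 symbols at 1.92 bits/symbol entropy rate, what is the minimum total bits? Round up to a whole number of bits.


Minimum bits >= n * H = 934 * 1.92 = 1793.28, rounded up to a whole number of bits = 1794

1794 bits


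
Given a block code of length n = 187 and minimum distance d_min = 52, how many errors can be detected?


Detection capability = d_min - 1 = 52 - 1 = 51

51 errors


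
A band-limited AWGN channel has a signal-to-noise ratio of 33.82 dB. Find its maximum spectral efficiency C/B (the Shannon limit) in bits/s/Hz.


SNR_linear = 10^(33.82/10) = 2409.9054; C/B = log2(1 + SNR_linear) = log2(1 + 2409.9054) = 11.2354

11.2354 bits/s/Hz


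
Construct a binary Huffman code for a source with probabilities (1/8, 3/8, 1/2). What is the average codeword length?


Huffman construction (repeatedly merge the two least-probable nodes; each merge adds 1 bit to every symbol beneath it): 1/8 + 3/8 = 1/2; 1/2 + 1/2 = 1. Resulting codeword lengths (in the order the probabilities were given): (2, 2, 1). L_avg = sum(p_i * l_i) = 1/8*2 + 3/8*2 + 1/2*1 = 3/2 = 1.5

1.5 bits


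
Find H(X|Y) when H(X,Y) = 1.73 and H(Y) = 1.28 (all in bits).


H(X|Y) = H(X,Y) - H(Y) = 1.73 - 1.28 = 0.45

0.45 bits


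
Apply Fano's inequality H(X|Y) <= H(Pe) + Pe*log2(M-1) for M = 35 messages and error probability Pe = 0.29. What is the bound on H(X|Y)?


H(Pe) = -Pe*log2(Pe) - (1-Pe)*log2(1-Pe) = -0.29*log2(0.29) - 0.71*log2(0.71) = 0.517904 + 0.350817 = 0.8687. Pe*log2(M-1) = 0.29*log2(34) = 1.475364. Bound = H(Pe) + Pe*log2(M-1) = 0.517904 + 0.350817 + 1.475364 = 2.3441

2.3441 bits


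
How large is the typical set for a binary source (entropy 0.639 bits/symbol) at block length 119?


log2|A_typical| = nH = 119 * 0.639 = 76.041, so |A_typical| ~ 2^76.041 = 7.774e+22

7.774e+22


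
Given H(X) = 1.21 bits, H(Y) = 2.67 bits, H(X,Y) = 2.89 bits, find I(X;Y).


I(X;Y) = H(X) + H(Y) - H(X,Y) = 1.21 + 2.67 - 2.89 = 0.99

0.99 bits


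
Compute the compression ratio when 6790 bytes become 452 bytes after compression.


Ratio = original / compressed = 6790 / 452 = 15.0221

15.0221


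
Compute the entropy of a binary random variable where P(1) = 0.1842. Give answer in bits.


H = -p*log2(p) - (1-p)*log2(1-p). -0.1842*log2(0.1842) = 0.449569; -0.8158*log2(0.8158) = 0.239611. H = 0.449569 + 0.239611 = 0.6892

0.6892 bits


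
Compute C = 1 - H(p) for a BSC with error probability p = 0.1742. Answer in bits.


H(p) = -p*log2(p) - (1-p)*log2(1-p) = -0.1742*log2(0.1742) - 0.8258*log2(0.8258) = 0.439190 + 0.228033 = 0.6672. C = 1 - H(p) = 1 - 0.6672 = 0.3328

0.3328 bits


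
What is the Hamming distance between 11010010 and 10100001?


Count differing positions: . ^ ^ ^ . . ^ ^ = 5 differences

5


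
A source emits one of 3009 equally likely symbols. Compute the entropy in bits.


H = log2(n) = log2(3009) = 11.5551

11.5551 bits


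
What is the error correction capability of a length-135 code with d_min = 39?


Correction capability = floor((d-1)/2) = floor((39-1)/2) = 19

19 errors


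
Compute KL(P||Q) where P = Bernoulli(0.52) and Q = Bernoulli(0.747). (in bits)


KL = p*log2(p/q) + (1-p)*log2((1-p)/(1-q)) = 0.52*log2(0.52/0.747) + 0.48*log2(0.48/0.253) = 0.1717

0.1717 bits


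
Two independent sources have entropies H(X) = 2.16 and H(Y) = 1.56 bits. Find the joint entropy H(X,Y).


For independent variables, H(X,Y) = H(X) + H(Y) = 2.16 + 1.56 = 3.72

3.72 bits


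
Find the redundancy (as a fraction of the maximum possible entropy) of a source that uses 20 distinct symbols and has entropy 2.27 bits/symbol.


H_max = log2(K) = log2(20) = 4.3219 bits/symbol. Redundancy = 1 - H/H_max = 1 - 2.27/4.3219 = 1 - 0.5252 = 0.4748

0.4748


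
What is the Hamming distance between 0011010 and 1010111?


Count differing positions: ^ . . ^ ^ . ^ = 4 differences

4


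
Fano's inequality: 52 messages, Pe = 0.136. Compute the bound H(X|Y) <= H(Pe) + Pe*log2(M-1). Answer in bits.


H(Pe) = -Pe*log2(Pe) - (1-Pe)*log2(1-Pe) = -0.136*log2(0.136) - 0.864*log2(0.864) = 0.391452 + 0.182215 = 0.5737. Pe*log2(M-1) = 0.136*log2(51) = 0.771450. Bound = H(Pe) + Pe*log2(M-1) = 0.391452 + 0.182215 + 0.771450 = 1.3451

1.3451 bits


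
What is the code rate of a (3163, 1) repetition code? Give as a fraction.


Rate = k/n = 1/3163

1/3163


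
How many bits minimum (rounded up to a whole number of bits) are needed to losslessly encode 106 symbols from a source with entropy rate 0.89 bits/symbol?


Minimum bits >= n * H = 106 * 0.89 = 94.34, rounded up to a whole number of bits = 95

95 bits


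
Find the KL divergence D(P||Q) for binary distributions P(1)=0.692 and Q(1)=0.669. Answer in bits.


KL = p*log2(p/q) + (1-p)*log2((1-p)/(1-q)) = 0.692*log2(0.692/0.669) + 0.308*log2(0.308/0.331) = 0.0017

0.0017 bits


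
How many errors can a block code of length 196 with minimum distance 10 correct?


Correction capability = floor((d-1)/2) = floor((10-1)/2) = 4

4 errors


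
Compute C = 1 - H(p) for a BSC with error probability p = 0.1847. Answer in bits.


H(p) = -p*log2(p) - (1-p)*log2(1-p) = -0.1847*log2(0.1847) - 0.8153*log2(0.8153) = 0.450067 + 0.240185 = 0.6903. C = 1 - H(p) = 1 - 0.6903 = 0.3097

0.3097 bits


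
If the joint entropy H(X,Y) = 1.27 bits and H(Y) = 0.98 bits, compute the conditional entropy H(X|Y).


H(X|Y) = H(X,Y) - H(Y) = 1.27 - 0.98 = 0.29

0.29 bits


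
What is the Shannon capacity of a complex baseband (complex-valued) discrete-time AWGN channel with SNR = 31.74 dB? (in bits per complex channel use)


SNR_linear = 10^(31.74/10) = 1492.7944; C = log2(1 + SNR_linear) = log2(1 + 1492.7944) = 10.5448

10.5448 bits/channel use


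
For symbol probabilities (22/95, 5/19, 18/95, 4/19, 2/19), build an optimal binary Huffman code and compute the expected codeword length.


Huffman construction (repeatedly merge the two least-probable nodes; each merge adds 1 bit to every symbol beneath it): 2/19 + 18/95 = 28/95; 4/19 + 22/95 = 42/95; 5/19 + 28/95 = 53/95; 42/95 + 53/95 = 1. Resulting codeword lengths (in the order the probabilities were given): (2, 2, 3, 2, 3). L_avg = sum(p_i * l_i) = 22/95*2 + 5/19*2 + 18/95*3 + 4/19*2 + 2/19*3 = 218/95 = 2.2947

2.2947 bits


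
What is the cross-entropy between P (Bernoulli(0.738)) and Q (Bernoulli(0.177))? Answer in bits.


H(P,Q) = -p*log2(q) - (1-p)*log2(1-q). -0.738*log2(0.177) = 1.843656; -0.262*log2(0.823) = 0.073631. H(P,Q) = 1.843656 + 0.073631 = 1.9173

1.9173 bits


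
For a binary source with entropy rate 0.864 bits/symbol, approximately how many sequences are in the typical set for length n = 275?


log2|A_typical| = nH = 275 * 0.864 = 237.6, so |A_typical| ~ 2^237.6 = 3.348e+71

3.348e+71


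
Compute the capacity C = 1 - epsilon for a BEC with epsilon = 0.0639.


C = 1 - epsilon = 1 - 0.0639 = 0.9361

0.9361 bits


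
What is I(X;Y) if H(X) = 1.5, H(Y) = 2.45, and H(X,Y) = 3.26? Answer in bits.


I(X;Y) = H(X) + H(Y) - H(X,Y) = 1.5 + 2.45 - 3.26 = 0.69

0.69 bits


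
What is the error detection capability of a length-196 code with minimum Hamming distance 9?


Detection capability = d_min - 1 = 9 - 1 = 8

8 errors


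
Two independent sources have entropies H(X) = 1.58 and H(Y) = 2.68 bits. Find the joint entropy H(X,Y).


For independent variables, H(X,Y) = H(X) + H(Y) = 1.58 + 2.68 = 4.26

4.26 bits


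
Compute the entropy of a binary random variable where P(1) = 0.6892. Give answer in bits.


H = -p*log2(p) - (1-p)*log2(1-p). -0.6892*log2(0.6892) = 0.370104; -0.3108*log2(0.3108) = 0.523991. H = 0.370104 + 0.523991 = 0.8941

0.8941 bits


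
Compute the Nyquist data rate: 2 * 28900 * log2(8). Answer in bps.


Rate = 2 * B * log2(M) = 2 * 28900 * 3.0 = 173400.0

173400.0 bps


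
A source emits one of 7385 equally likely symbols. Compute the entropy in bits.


H = log2(n) = log2(7385) = 12.8504

12.8504 bits


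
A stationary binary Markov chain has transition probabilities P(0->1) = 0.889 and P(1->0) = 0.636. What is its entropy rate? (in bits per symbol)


Stationary distribution: pi_0 = p10/(p01+p10) = 0.417, pi_1 = 0.583. Entropy rate H' = pi_0*H(p01) + pi_1*H(p10) = 0.417*0.5029 + 0.583*0.946 = 0.7612

0.7612 bits/symbol


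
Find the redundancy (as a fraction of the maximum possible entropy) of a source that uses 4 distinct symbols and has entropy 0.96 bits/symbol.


H_max = log2(K) = log2(4) = 2.0 bits/symbol. Redundancy = 1 - H/H_max = 1 - 0.96/2.0 = 1 - 0.48 = 0.52

0.52


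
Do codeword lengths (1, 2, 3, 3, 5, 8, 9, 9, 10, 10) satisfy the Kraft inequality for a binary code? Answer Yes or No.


Kraft sum = sum(2^(-l_i)) = 1.041, need <= 1. Result: violated (a binary prefix-free code with these lengths cannot exist)

No


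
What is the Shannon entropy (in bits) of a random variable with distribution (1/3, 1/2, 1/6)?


H = -sum(p_i * log2(p_i)). Terms: -(1/3)*log2(1/3) = 0.528321; -(1/2)*log2(1/2) = 0.500000; -(1/6)*log2(1/6) = 0.430827. H = 0.528321 + 0.500000 + 0.430827 = 1.4591

1.4591 bits


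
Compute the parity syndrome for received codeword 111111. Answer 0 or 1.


Syndrome = XOR of all bits = 1 XOR 1 XOR 1 XOR 1 XOR 1 XOR 1 = 0

0


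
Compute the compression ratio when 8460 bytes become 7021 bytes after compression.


Ratio = original / compressed = 8460 / 7021 = 1.205

1.205


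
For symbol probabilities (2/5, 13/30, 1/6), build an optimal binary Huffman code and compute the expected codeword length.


Huffman construction (repeatedly merge the two least-probable nodes; each merge adds 1 bit to every symbol beneath it): 1/6 + 2/5 = 17/30; 13/30 + 17/30 = 1. Resulting codeword lengths (in the order the probabilities were given): (2, 1, 2). L_avg = sum(p_i * l_i) = 2/5*2 + 13/30*1 + 1/6*2 = 47/30 = 1.5667

1.5667 bits


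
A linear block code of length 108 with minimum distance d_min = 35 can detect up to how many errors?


Detection capability = d_min - 1 = 35 - 1 = 34

34 errors


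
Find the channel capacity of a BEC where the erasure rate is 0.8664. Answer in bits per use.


C = 1 - epsilon = 1 - 0.8664 = 0.1336

0.1336 bits


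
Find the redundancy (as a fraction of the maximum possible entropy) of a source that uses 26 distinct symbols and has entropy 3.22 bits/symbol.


H_max = log2(K) = log2(26) = 4.7004 bits/symbol. Redundancy = 1 - H/H_max = 1 - 3.22/4.7004 = 1 - 0.685 = 0.315

0.315


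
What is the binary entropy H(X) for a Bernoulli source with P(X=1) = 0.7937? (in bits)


H = -p*log2(p) - (1-p)*log2(1-p). -0.7937*log2(0.7937) = 0.264567; -0.2063*log2(0.2063) = 0.469783. H = 0.264567 + 0.469783 = 0.7344

0.7344 bits


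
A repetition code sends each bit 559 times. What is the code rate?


Rate = k/n = 1/559

1/559


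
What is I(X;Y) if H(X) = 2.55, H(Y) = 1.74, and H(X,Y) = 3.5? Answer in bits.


I(X;Y) = H(X) + H(Y) - H(X,Y) = 2.55 + 1.74 - 3.5 = 0.79

0.79 bits


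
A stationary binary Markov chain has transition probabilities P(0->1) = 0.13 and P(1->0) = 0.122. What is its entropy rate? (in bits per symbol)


Stationary distribution: pi_0 = p10/(p01+p10) = 0.4841, pi_1 = 0.5159. Entropy rate H' = pi_0*H(p01) + pi_1*H(p10) = 0.4841*0.5574 + 0.5159*0.5351 = 0.5459

0.5459 bits/symbol


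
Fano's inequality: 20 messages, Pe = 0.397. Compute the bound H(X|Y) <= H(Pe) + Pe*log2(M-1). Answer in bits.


H(Pe) = -Pe*log2(Pe) - (1-Pe)*log2(1-Pe) = -0.397*log2(0.397) - 0.603*log2(0.603) = 0.529117 + 0.440051 = 0.9692. Pe*log2(M-1) = 0.397*log2(19) = 1.686427. Bound = H(Pe) + Pe*log2(M-1) = 0.529117 + 0.440051 + 1.686427 = 2.6556

2.6556 bits


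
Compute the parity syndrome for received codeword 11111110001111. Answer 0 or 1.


Syndrome = XOR of all bits = 1 XOR 1 XOR 1 XOR 1 XOR 1 XOR 1 XOR 1 XOR 0 XOR 0 XOR 0 XOR 1 XOR 1 XOR 1 XOR 1 = 1

1


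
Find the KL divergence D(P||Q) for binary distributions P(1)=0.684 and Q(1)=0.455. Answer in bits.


KL = p*log2(p/q) + (1-p)*log2((1-p)/(1-q)) = 0.684*log2(0.684/0.455) + 0.316*log2(0.316/0.545) = 0.1538

0.1538 bits


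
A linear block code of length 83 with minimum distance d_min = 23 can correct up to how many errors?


Correction capability = floor((d-1)/2) = floor((23-1)/2) = 11

11 errors


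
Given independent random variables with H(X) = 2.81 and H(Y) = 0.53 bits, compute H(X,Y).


For independent variables, H(X,Y) = H(X) + H(Y) = 2.81 + 0.53 = 3.34

3.34 bits


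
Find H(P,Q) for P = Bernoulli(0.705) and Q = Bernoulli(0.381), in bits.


H(P,Q) = -p*log2(q) - (1-p)*log2(1-q). -0.705*log2(0.381) = 0.981457; -0.295*log2(0.619) = 0.204137. H(P,Q) = 0.981457 + 0.204137 = 1.1856

1.1856 bits


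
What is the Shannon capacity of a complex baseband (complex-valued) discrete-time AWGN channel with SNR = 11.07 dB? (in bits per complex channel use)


SNR_linear = 10^(11.07/10) = 12.7938; C = log2(1 + SNR_linear) = log2(1 + 12.7938) = 3.7859

3.7859 bits/channel use


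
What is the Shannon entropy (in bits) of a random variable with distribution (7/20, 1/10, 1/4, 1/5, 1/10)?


H = -sum(p_i * log2(p_i)). Terms: -(7/20)*log2(7/20) = 0.530101; -(1/10)*log2(1/10) = 0.332193; -(1/4)*log2(1/4) = 0.500000; -(1/5)*log2(1/5) = 0.464386; -(1/10)*log2(1/10) = 0.332193. H = 0.530101 + 0.332193 + 0.500000 + 0.464386 + 0.332193 = 2.1589

2.1589 bits


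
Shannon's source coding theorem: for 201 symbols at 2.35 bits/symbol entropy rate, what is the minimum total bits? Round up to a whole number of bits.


Minimum bits >= n * H = 201 * 2.35 = 472.35, rounded up to a whole number of bits = 473

473 bits


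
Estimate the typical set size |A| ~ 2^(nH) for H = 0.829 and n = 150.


log2|A_typical| = nH = 150 * 0.829 = 124.35, so |A_typical| ~ 2^124.35 = 2.711e+37

2.711e+37


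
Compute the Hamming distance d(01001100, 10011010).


Count differing positions: ^ ^ . ^ . ^ ^ . = 5 differences

5


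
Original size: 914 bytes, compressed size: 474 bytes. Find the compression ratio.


Ratio = original / compressed = 914 / 474 = 1.9283

1.9283


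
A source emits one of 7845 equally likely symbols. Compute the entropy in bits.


H = log2(n) = log2(7845) = 12.9376

12.9376 bits


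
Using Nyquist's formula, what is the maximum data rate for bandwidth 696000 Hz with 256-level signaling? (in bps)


Rate = 2 * B * log2(M) = 2 * 696000 * 8.0 = 11136000.0

11136000.0 bps


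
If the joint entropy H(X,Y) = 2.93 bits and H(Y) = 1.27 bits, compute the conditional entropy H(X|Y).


H(X|Y) = H(X,Y) - H(Y) = 2.93 - 1.27 = 1.66

1.66 bits


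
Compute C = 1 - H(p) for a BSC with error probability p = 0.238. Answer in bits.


H(p) = -p*log2(p) - (1-p)*log2(1-p) = -0.238*log2(0.238) - 0.762*log2(0.762) = 0.492890 + 0.298808 = 0.7917. C = 1 - H(p) = 1 - 0.7917 = 0.2083

0.2083 bits


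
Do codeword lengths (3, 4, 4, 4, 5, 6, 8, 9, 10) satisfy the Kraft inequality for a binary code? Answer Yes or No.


Kraft sum = sum(2^(-l_i)) = 0.3662, need <= 1. Result: satisfied (a binary prefix-free code with these lengths exists)

Yes


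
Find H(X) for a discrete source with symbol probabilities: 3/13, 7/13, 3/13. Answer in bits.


H = -sum(p_i * log2(p_i)). Terms: -(3/13)*log2(3/13) = 0.488187; -(7/13)*log2(7/13) = 0.480892; -(3/13)*log2(3/13) = 0.488187. H = 0.488187 + 0.480892 + 0.488187 = 1.4573

1.4573 bits


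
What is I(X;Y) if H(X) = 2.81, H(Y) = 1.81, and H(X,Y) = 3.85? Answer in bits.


I(X;Y) = H(X) + H(Y) - H(X,Y) = 2.81 + 1.81 - 3.85 = 0.77

0.77 bits


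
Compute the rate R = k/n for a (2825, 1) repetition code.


Rate = k/n = 1/2825

1/2825


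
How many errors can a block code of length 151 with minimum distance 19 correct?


Correction capability = floor((d-1)/2) = floor((19-1)/2) = 9

9 errors


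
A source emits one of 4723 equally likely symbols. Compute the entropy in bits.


H = log2(n) = log2(4723) = 12.2055

12.2055 bits


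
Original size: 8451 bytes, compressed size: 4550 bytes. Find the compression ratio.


Ratio = original / compressed = 8451 / 4550 = 1.8574

1.8574


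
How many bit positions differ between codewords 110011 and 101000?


Count differing positions: . ^ ^ . ^ ^ = 4 differences

4


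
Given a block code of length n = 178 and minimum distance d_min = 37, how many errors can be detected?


Detection capability = d_min - 1 = 37 - 1 = 36

36 errors


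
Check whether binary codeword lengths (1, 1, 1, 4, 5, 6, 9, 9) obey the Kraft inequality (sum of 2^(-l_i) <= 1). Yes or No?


Kraft sum = sum(2^(-l_i)) = 1.6133, need <= 1. Result: violated (a binary prefix-free code with these lengths cannot exist)

No


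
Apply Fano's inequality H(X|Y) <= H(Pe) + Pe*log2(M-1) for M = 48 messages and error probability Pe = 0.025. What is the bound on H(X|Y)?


H(Pe) = -Pe*log2(Pe) - (1-Pe)*log2(1-Pe) = -0.025*log2(0.025) - 0.975*log2(0.975) = 0.133048 + 0.035613 = 0.1687. Pe*log2(M-1) = 0.025*log2(47) = 0.138865. Bound = H(Pe) + Pe*log2(M-1) = 0.133048 + 0.035613 + 0.138865 = 0.3075

0.3075 bits


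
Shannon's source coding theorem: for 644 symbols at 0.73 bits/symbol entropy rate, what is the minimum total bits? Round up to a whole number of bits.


Minimum bits >= n * H = 644 * 0.73 = 470.12, rounded up to a whole number of bits = 471

471 bits


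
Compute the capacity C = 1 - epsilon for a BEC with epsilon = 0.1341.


C = 1 - epsilon = 1 - 0.1341 = 0.8659

0.8659 bits


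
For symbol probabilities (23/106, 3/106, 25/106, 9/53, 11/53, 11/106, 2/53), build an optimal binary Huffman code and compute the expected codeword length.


Huffman construction (repeatedly merge the two least-probable nodes; each merge adds 1 bit to every symbol beneath it): 3/106 + 2/53 = 7/106; 7/106 + 11/106 = 9/53; 9/53 + 9/53 = 18/53; 11/53 + 23/106 = 45/106; 25/106 + 18/53 = 61/106; 45/106 + 61/106 = 1. Resulting codeword lengths (in the order the probabilities were given): (2, 5, 2, 3, 2, 4, 5). L_avg = sum(p_i * l_i) = 23/106*2 + 3/106*5 + 25/106*2 + 9/53*3 + 11/53*2 + 11/106*4 + 2/53*5 = 273/106 = 2.5755

2.5755 bits


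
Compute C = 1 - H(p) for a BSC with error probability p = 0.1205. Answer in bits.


H(p) = -p*log2(p) - (1-p)*log2(1-p) = -0.1205*log2(0.1205) - 0.8795*log2(0.8795) = 0.367874 + 0.162923 = 0.5308. C = 1 - H(p) = 1 - 0.5308 = 0.4692

0.4692 bits


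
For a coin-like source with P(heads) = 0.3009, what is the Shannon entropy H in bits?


H = -p*log2(p) - (1-p)*log2(1-p). -0.3009*log2(0.3009) = 0.521353; -0.6991*log2(0.6991) = 0.361036. H = 0.521353 + 0.361036 = 0.8824

0.8824 bits


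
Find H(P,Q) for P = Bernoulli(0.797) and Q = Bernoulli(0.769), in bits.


H(P,Q) = -p*log2(q) - (1-p)*log2(1-q). -0.797*log2(0.769) = 0.302019; -0.203*log2(0.231) = 0.429149. H(P,Q) = 0.302019 + 0.429149 = 0.7312

0.7312 bits


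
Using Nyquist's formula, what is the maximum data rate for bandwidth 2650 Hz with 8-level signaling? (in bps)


Rate = 2 * B * log2(M) = 2 * 2650 * 3.0 = 15900.0

15900.0 bps


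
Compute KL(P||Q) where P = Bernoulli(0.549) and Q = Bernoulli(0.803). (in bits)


KL = p*log2(p/q) + (1-p)*log2((1-p)/(1-q)) = 0.549*log2(0.549/0.803) + 0.451*log2(0.451/0.197) = 0.2377

0.2377 bits


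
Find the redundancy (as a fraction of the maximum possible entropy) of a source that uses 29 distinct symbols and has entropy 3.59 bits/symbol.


H_max = log2(K) = log2(29) = 4.858 bits/symbol. Redundancy = 1 - H/H_max = 1 - 3.59/4.858 = 1 - 0.739 = 0.261

0.261


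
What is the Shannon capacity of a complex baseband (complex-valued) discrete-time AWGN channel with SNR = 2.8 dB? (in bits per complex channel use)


SNR_linear = 10^(2.8/10) = 1.9055; C = log2(1 + SNR_linear) = log2(1 + 1.9055) = 1.5388

1.5388 bits/channel use


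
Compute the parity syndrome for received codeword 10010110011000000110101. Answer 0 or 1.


Syndrome = XOR of all bits = 1 XOR 0 XOR 0 XOR 1 XOR 0 XOR 1 XOR 1 XOR 0 XOR 0 XOR 1 XOR 1 XOR 0 XOR 0 XOR 0 XOR 0 XOR 0 XOR 0 XOR 1 XOR 1 XOR 0 XOR 1 XOR 0 XOR 1 = 0

0


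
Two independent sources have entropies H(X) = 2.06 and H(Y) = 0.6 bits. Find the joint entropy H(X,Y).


For independent variables, H(X,Y) = H(X) + H(Y) = 2.06 + 0.6 = 2.66

2.66 bits


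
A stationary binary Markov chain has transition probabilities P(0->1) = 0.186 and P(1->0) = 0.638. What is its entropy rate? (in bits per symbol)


Stationary distribution: pi_0 = p10/(p01+p10) = 0.7743, pi_1 = 0.2257. Entropy rate H' = pi_0*H(p01) + pi_1*H(p10) = 0.7743*0.693 + 0.2257*0.9443 = 0.7498

0.7498 bits/symbol


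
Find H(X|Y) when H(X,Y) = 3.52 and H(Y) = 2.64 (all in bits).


H(X|Y) = H(X,Y) - H(Y) = 3.52 - 2.64 = 0.88

0.88 bits


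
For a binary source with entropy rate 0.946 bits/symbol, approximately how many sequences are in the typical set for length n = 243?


log2|A_typical| = nH = 243 * 0.946 = 229.878, so |A_typical| ~ 2^229.878 = 1.586e+69

1.586e+69


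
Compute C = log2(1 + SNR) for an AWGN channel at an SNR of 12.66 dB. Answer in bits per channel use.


SNR_linear = 10^(12.66/10) = 18.4502; C = log2(1 + SNR_linear) = log2(1 + 18.4502) = 4.2817

4.2817 bits/channel use


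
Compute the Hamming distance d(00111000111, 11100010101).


Count differing positions: ^ ^ . ^ ^ . ^ . . ^ . = 6 differences

6


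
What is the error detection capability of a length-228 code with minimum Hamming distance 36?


Detection capability = d_min - 1 = 36 - 1 = 35

35 errors


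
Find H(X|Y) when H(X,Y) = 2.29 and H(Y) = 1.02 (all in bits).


H(X|Y) = H(X,Y) - H(Y) = 2.29 - 1.02 = 1.27

1.27 bits


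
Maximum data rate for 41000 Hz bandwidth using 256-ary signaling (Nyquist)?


Rate = 2 * B * log2(M) = 2 * 41000 * 8.0 = 656000.0

656000.0 bps


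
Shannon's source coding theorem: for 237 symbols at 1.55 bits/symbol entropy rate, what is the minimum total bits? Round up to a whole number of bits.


Minimum bits >= n * H = 237 * 1.55 = 367.35, rounded up to a whole number of bits = 368

368 bits


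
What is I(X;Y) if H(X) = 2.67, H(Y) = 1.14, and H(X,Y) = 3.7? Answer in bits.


I(X;Y) = H(X) + H(Y) - H(X,Y) = 2.67 + 1.14 - 3.7 = 0.11

0.11 bits


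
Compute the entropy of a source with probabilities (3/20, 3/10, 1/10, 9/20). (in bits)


H = -sum(p_i * log2(p_i)). Terms: -(3/20)*log2(3/20) = 0.410545; -(3/10)*log2(3/10) = 0.521090; -(1/10)*log2(1/10) = 0.332193; -(9/20)*log2(9/20) = 0.518401. H = 0.410545 + 0.521090 + 0.332193 + 0.518401 = 1.7822

1.7822 bits


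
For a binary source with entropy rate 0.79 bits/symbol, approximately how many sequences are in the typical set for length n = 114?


log2|A_typical| = nH = 114 * 0.79 = 90.06, so |A_typical| ~ 2^90.06 = 1.291e+27

1.291e+27


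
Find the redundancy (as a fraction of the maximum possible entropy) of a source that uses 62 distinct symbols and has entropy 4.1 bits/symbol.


H_max = log2(K) = log2(62) = 5.9542 bits/symbol. Redundancy = 1 - H/H_max = 1 - 4.1/5.9542 = 1 - 0.6886 = 0.3114

0.3114


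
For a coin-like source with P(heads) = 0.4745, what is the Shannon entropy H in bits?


H = -p*log2(p) - (1-p)*log2(1-p). -0.4745*log2(0.4745) = 0.510334; -0.5255*log2(0.5255) = 0.487789. H = 0.510334 + 0.487789 = 0.9981

0.9981 bits


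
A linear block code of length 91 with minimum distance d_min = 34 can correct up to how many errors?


Correction capability = floor((d-1)/2) = floor((34-1)/2) = 16

16 errors


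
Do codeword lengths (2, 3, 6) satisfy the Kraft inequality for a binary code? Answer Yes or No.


Kraft sum = sum(2^(-l_i)) = 0.3906, need <= 1. Result: satisfied (a binary prefix-free code with these lengths exists)

Yes


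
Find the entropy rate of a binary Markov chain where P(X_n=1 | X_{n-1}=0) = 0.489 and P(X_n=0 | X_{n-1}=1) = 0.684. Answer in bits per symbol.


Stationary distribution: pi_0 = p10/(p01+p10) = 0.5831, pi_1 = 0.4169. Entropy rate H' = pi_0*H(p01) + pi_1*H(p10) = 0.5831*0.9997 + 0.4169*0.9 = 0.9581

0.9581 bits/symbol


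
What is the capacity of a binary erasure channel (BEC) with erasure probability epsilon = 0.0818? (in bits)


C = 1 - epsilon = 1 - 0.0818 = 0.9182

0.9182 bits


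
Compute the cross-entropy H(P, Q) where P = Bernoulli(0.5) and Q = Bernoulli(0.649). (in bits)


H(P,Q) = -p*log2(q) - (1-p)*log2(1-q). -0.5*log2(0.649) = 0.311855; -0.5*log2(0.351) = 0.755229. H(P,Q) = 0.311855 + 0.755229 = 1.0671

1.0671 bits


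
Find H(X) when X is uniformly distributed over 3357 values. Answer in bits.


H = log2(n) = log2(3357) = 11.713

11.713 bits


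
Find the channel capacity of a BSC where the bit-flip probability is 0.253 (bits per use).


H(p) = -p*log2(p) - (1-p)*log2(1-p) = -0.253*log2(0.253) - 0.747*log2(0.747) = 0.501646 + 0.314352 = 0.816. C = 1 - H(p) = 1 - 0.816 = 0.184

0.184 bits


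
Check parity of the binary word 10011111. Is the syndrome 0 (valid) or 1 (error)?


Syndrome = XOR of all bits = 1 XOR 0 XOR 0 XOR 1 XOR 1 XOR 1 XOR 1 XOR 1 = 0

0


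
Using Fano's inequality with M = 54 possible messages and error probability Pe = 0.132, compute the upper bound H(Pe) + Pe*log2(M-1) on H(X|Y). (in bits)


H(Pe) = -Pe*log2(Pe) - (1-Pe)*log2(1-Pe) = -0.132*log2(0.132) - 0.868*log2(0.868) = 0.385624 + 0.177274 = 0.5629. Pe*log2(M-1) = 0.132*log2(53) = 0.756086. Bound = H(Pe) + Pe*log2(M-1) = 0.385624 + 0.177274 + 0.756086 = 1.319

1.319 bits


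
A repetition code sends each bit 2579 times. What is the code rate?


Rate = k/n = 1/2579

1/2579


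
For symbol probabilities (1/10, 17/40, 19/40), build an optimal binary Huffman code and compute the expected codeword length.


Huffman construction (repeatedly merge the two least-probable nodes; each merge adds 1 bit to every symbol beneath it): 1/10 + 17/40 = 21/40; 19/40 + 21/40 = 1. Resulting codeword lengths (in the order the probabilities were given): (2, 2, 1). L_avg = sum(p_i * l_i) = 1/10*2 + 17/40*2 + 19/40*1 = 61/40 = 1.525

1.525 bits


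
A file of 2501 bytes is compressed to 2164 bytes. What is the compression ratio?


Ratio = original / compressed = 2501 / 2164 = 1.1557

1.1557


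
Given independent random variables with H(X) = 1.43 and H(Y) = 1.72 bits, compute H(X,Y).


For independent variables, H(X,Y) = H(X) + H(Y) = 1.43 + 1.72 = 3.15

3.15 bits


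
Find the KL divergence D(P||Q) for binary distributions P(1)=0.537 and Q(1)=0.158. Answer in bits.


KL = p*log2(p/q) + (1-p)*log2((1-p)/(1-q)) = 0.537*log2(0.537/0.158) + 0.463*log2(0.463/0.842) = 0.5483

0.5483 bits


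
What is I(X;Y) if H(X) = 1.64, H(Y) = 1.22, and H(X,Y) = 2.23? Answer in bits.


I(X;Y) = H(X) + H(Y) - H(X,Y) = 1.64 + 1.22 - 2.23 = 0.63

0.63 bits


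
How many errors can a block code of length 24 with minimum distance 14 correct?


Correction capability = floor((d-1)/2) = floor((14-1)/2) = 6

6 errors


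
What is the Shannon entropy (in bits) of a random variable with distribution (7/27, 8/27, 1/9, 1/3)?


H = -sum(p_i * log2(p_i)). Terms: -(7/27)*log2(7/27) = 0.504916; -(8/27)*log2(8/27) = 0.519967; -(1/9)*log2(1/9) = 0.352214; -(1/3)*log2(1/3) = 0.528321. H = 0.504916 + 0.519967 + 0.352214 + 0.528321 = 1.9054

1.9054 bits


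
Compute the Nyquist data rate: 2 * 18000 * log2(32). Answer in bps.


Rate = 2 * B * log2(M) = 2 * 18000 * 5.0 = 180000.0

180000.0 bps


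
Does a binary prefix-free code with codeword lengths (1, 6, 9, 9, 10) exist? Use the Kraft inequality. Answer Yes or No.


Kraft sum = sum(2^(-l_i)) = 0.5205, need <= 1. Result: satisfied (a binary prefix-free code with these lengths exists)

Yes


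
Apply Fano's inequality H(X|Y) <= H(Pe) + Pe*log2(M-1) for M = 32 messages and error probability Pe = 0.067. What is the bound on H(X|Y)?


H(Pe) = -Pe*log2(Pe) - (1-Pe)*log2(1-Pe) = -0.067*log2(0.067) - 0.933*log2(0.933) = 0.261280 + 0.093348 = 0.3546. Pe*log2(M-1) = 0.067*log2(31) = 0.331931. Bound = H(Pe) + Pe*log2(M-1) = 0.261280 + 0.093348 + 0.331931 = 0.6866

0.6866 bits


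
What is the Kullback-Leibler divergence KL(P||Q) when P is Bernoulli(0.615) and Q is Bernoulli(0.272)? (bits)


KL = p*log2(p/q) + (1-p)*log2((1-p)/(1-q)) = 0.615*log2(0.615/0.272) + 0.385*log2(0.385/0.728) = 0.37

0.37 bits


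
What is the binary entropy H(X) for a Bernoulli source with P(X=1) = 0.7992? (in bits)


H = -p*log2(p) - (1-p)*log2(1-p). -0.7992*log2(0.7992) = 0.258439; -0.2008*log2(0.2008) = 0.465087. H = 0.258439 + 0.465087 = 0.7235

0.7235 bits


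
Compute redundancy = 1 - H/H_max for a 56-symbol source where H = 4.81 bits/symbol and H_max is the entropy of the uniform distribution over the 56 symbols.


H_max = log2(K) = log2(56) = 5.8074 bits/symbol. Redundancy = 1 - H/H_max = 1 - 4.81/5.8074 = 1 - 0.8283 = 0.1717

0.1717


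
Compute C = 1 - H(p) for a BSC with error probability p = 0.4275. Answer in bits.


H(p) = -p*log2(p) - (1-p)*log2(1-p) = -0.4275*log2(0.4275) - 0.5725*log2(0.5725) = 0.524117 + 0.460663 = 0.9848. C = 1 - H(p) = 1 - 0.9848 = 0.0152

0.0152 bits


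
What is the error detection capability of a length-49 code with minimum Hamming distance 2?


Detection capability = d_min - 1 = 2 - 1 = 1

1 errors


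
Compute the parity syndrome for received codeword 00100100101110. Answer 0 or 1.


Syndrome = XOR of all bits = 0 XOR 0 XOR 1 XOR 0 XOR 0 XOR 1 XOR 0 XOR 0 XOR 1 XOR 0 XOR 1 XOR 1 XOR 1 XOR 0 = 0

0


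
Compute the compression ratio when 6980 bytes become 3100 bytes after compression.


Ratio = original / compressed = 6980 / 3100 = 2.2516

2.2516


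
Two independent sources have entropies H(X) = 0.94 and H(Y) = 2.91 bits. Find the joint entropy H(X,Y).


For independent variables, H(X,Y) = H(X) + H(Y) = 0.94 + 2.91 = 3.85

3.85 bits
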